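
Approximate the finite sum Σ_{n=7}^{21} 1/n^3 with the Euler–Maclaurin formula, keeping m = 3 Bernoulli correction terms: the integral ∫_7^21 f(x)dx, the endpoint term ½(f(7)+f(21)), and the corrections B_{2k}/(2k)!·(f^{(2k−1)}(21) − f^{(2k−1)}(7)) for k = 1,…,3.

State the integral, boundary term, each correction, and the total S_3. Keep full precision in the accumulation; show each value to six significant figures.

S_3 ≈ 0.0106842

∫_7^21 1/x^3 dx evaluates to 0.00907029.
Boundary: ½(f(7) + f(21)) = ½(0.00291545 + 0.000107980) = 0.00151172.
So far: 0.0105820.
k=1: B_{2}/(2)! × [f^{(1)}(21) − f^{(1)}(7)] = 1/12 × (-1.54257e-05 − (-0.00124948)) = 0.000102838.
Running total after k=1: 0.0106848.
k=2: B_{4}/(4)! × [f^{(3)}(21) − f^{(3)}(7)] = −1/720 × (-6.99577e-07 − (-0.000509992)) = -7.07350e-07.
Running total after k=2: 0.0106841.
k=3: B_{6}/(6)! × [f^{(5)}(21) − f^{(5)}(7)] = 1/30240 × (-6.66264e-08 − (-0.000437136)) = 1.44533e-08.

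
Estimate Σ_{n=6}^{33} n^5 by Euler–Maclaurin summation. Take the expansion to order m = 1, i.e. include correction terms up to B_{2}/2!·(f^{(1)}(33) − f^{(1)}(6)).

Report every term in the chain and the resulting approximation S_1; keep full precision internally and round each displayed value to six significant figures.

Integral: ∫_6^33 x^5 dx = 2.15237e+08.
Endpoint term: (f(6) + f(33))/2 = (7776.00 + 3.91354e+07)/2 = 1.95716e+07.
Integral + boundary = 2.34808e+08.
k=1: B_{2}/(2)! × [f^{(1)}(33) − f^{(1)}(6)] = 1/12 × (5.92960e+06 − 6480.00) = 493594.

S_1 ≈ 2.35302e+08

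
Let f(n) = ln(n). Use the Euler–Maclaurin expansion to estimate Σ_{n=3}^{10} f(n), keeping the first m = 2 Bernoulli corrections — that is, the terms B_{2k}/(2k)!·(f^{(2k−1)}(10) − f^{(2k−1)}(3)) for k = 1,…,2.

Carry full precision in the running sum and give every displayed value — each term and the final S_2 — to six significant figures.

∫_3^10 ln(x) dx evaluates to 12.7300.
Endpoint term: (f(3) + f(10))/2 = (1.09861 + 2.30259)/2 = 1.70060.
Running total after boundary: 14.4306.
Order-1 term: 1/12 · (0.100000 − 0.333333) = -0.0194444.
Running total after k=1: 14.4112.
Order-2 term: −1/720 · (0.00200000 − 0.0740741) = 0.000100103.

S_2 ≈ 14.4113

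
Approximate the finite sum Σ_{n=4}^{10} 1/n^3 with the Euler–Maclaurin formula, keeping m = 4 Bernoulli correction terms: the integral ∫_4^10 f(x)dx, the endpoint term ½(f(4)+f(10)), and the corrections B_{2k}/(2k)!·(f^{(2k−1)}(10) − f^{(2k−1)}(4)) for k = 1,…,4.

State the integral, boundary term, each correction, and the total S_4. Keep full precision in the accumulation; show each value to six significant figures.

Integral: ∫_4^10 1/x^3 dx = 0.0262500.
½[f(4) + f(10)] = ½[0.0156250 + 0.00100000] = 0.00831250.
So far: 0.0345625.
Correction k=1: B_{2}/2! · (f^{(1)}(10) − f^{(1)}(4)) = 1/12 · (-0.000300000 − (-0.0117188)) = 0.000951563.
Partial sum through k=1: 0.0355141.
Correction k=2: B_{4}/4! · (f^{(3)}(10) − f^{(3)}(4)) = −1/720 · (-6.00000e-05 − (-0.0146484)) = -2.02617e-05.
Partial sum through k=2: 0.0354938.
Correction k=3: B_{6}/6! · (f^{(5)}(10) − f^{(5)}(4)) = 1/30240 · (-2.52000e-05 − (-0.0384521)) = 1.27073e-06.
Partial sum through k=3: 0.0354951.
Correction k=4: B_{8}/8! · (f^{(7)}(10) − f^{(7)}(4)) = −1/1209600 · (-1.81440e-05 − (-0.173035)) = -1.43036e-07.

S_4 ≈ 0.0354949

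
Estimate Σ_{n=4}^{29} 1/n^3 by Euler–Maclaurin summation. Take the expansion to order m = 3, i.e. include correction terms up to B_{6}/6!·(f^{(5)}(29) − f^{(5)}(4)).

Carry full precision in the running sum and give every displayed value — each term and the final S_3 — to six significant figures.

The integral term ∫_4^29 1/x^3 dx = 0.0306555.
Endpoint term: (f(4) + f(29))/2 = (0.0156250 + 4.10021e-05)/2 = 0.00783300.
So far: 0.0384885.
k=1: B_{2}/(2)! × [f^{(1)}(29) − f^{(1)}(4)] = 1/12 × (-4.24160e-06 − (-0.0117188)) = 0.000976209.
Partial sum through k=1: 0.0394647.
k=2: B_{4}/(4)! × [f^{(3)}(29) − f^{(3)}(4)] = −1/720 × (-1.00870e-07 − (-0.0146484)) = -2.03449e-05.
Partial sum through k=2: 0.0394443.
k=3: B_{6}/(6)! × [f^{(5)}(29) − f^{(5)}(4)] = 1/30240 × (-5.03752e-09 − (-0.0384521)) = 1.27157e-06.

S_3 ≈ 0.0394456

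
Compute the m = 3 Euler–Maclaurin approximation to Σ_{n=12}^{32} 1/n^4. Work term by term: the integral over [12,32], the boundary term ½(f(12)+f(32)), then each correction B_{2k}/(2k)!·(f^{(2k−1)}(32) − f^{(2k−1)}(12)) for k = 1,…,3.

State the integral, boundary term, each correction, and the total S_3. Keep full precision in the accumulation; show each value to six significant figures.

S_3 ≈ 0.000208643

∫_12^32 1/x^4 dx evaluates to 0.000182729.
Boundary: ½(f(12) + f(32)) = ½(4.82253e-05 + 9.53674e-07) = 2.45895e-05.
So far: 0.000207318.
k=1: B_{2}/(2)! × [f^{(1)}(32) − f^{(1)}(12)] = 1/12 × (-1.19209e-07 − (-1.60751e-05)) = 1.32966e-06.
Running total after k=1: 0.000208648.
k=2: B_{4}/(4)! × [f^{(3)}(32) − f^{(3)}(12)] = −1/720 × (-3.49246e-09 − (-3.34898e-06)) = -4.64651e-09.
Running total after k=2: 0.000208643.
k=3: B_{6}/(6)! × [f^{(5)}(32) − f^{(5)}(12)] = 1/30240 × (-1.90994e-10 − (-1.30238e-06)) = 4.30618e-11.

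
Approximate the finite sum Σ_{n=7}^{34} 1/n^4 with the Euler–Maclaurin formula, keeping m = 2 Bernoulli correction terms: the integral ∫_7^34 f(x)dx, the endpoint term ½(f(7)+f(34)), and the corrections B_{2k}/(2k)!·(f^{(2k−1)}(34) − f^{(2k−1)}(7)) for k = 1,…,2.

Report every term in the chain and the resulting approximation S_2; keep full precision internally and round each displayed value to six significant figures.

S_2 ≈ 0.00119158

Integral: ∫_7^34 1/x^4 dx = 0.000963336.
½[f(7) + f(34)] = ½[0.000416493 + 7.48315e-07] = 0.000208621.
So far: 0.00117196.
k=1: B_{2}/(2)! × [f^{(1)}(34) − f^{(1)}(7)] = 1/12 × (-8.80370e-08 − (-0.000237996)) = 1.98257e-05.
Partial sum through k=1: 0.00119178.
k=2: B_{4}/(4)! × [f^{(3)}(34) − f^{(3)}(7)] = −1/720 × (-2.28470e-09 − (-0.000145712)) = -2.02374e-07.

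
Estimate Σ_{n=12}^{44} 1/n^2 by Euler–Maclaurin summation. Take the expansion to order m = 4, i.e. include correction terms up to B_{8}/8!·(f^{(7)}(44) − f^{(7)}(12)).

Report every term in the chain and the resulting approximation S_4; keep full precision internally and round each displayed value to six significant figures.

S_4 ≈ 0.0644309

∫_12^44 1/x^2 dx evaluates to 0.0606061.
Endpoint term: (f(12) + f(44))/2 = (0.00694444 + 0.000516529)/2 = 0.00373049.
Running total after boundary: 0.0643365.
Correction k=1: B_{2}/2! · (f^{(1)}(44) − f^{(1)}(12)) = 1/12 · (-2.34786e-05 − (-0.00115741)) = 9.44941e-05.
After k=1: 0.0644310.
Correction k=2: B_{4}/4! · (f^{(3)}(44) − f^{(3)}(12)) = −1/720 · (-1.45528e-07 − (-9.64506e-05)) = -1.33757e-07.
After k=2: 0.0644309.
Correction k=3: B_{6}/6! · (f^{(5)}(44) − f^{(5)}(12)) = 1/30240 · (-2.25509e-09 − (-2.00939e-05)) = 6.64406e-10.
After k=3: 0.0644309.
Correction k=4: B_{8}/8! · (f^{(7)}(44) − f^{(7)}(12)) = −1/1209600 · (-6.52299e-11 − (-7.81429e-06)) = -6.46017e-12.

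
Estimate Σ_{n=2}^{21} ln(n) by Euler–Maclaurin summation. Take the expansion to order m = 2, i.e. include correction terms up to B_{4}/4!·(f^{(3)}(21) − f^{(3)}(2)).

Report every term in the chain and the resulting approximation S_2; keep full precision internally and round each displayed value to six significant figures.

Integral: ∫_2^21 ln(x) dx = 43.5487.
Boundary: ½(f(2) + f(21)) = ½(0.693147 + 3.04452) = 1.86883.
So far: 45.4175.
Correction k=1: B_{2}/2! · (f^{(1)}(21) − f^{(1)}(2)) = 1/12 · (0.0476190 − 0.500000) = -0.0376984.
After k=1: 45.3798.
Correction k=2: B_{4}/4! · (f^{(3)}(21) − f^{(3)}(2)) = −1/720 · (0.000215959 − 0.250000) = 0.000346922.

S_2 ≈ 45.3802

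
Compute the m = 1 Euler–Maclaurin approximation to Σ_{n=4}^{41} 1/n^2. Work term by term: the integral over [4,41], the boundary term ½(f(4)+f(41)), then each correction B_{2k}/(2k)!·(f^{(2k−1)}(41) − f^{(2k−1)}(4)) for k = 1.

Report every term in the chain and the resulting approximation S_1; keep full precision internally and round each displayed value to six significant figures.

S_1 ≈ 0.259759

Integral: ∫_4^41 1/x^2 dx = 0.225610.
Endpoint term: (f(4) + f(41))/2 = (0.0625000 + 0.000594884)/2 = 0.0315474.
Integral + boundary = 0.257157.
Correction k=1: B_{2}/2! · (f^{(1)}(41) − f^{(1)}(4)) = 1/12 · (-2.90187e-05 − (-0.0312500)) = 0.00260175.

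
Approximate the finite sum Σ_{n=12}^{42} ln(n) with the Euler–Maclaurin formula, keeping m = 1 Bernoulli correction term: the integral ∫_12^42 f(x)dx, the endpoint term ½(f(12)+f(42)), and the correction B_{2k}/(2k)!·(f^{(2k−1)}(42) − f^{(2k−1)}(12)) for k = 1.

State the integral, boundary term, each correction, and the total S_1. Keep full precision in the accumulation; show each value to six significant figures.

S_1 ≈ 100.270

∫_12^42 ln(x) dx evaluates to 97.1632.
Boundary: ½(f(12) + f(42)) = ½(2.48491 + 3.73767) = 3.11129.
Running total after boundary: 100.275.
Correction k=1: B_{2}/2! · (f^{(1)}(42) − f^{(1)}(12)) = 1/12 · (0.0238095 − 0.0833333) = -0.00496032.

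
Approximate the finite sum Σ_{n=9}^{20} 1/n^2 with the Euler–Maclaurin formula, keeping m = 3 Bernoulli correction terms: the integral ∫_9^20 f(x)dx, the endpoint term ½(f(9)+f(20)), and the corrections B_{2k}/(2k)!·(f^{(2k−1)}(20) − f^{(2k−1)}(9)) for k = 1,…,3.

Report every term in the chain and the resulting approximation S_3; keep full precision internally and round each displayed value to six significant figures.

S_3 ≈ 0.0687412

∫_9^20 1/x^2 dx evaluates to 0.0611111.
Endpoint term: (f(9) + f(20))/2 = (0.0123457 + 0.00250000)/2 = 0.00742284.
So far: 0.0685340.
Order-1 term: 1/12 · (-0.000250000 − (-0.00274348)) = 0.000207790.
Running total after k=1: 0.0687417.
Order-2 term: −1/720 · (-7.50000e-06 − (-0.000406442)) = -5.54086e-07.
Running total after k=2: 0.0687412.
Order-3 term: 1/30240 · (-5.62500e-07 − (-0.000150534)) = 4.95938e-09.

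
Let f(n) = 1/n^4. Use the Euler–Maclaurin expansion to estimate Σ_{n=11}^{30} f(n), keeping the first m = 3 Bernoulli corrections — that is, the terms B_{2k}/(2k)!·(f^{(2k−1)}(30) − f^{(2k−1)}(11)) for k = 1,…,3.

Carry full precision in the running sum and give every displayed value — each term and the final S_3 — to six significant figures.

∫_11^30 1/x^4 dx evaluates to 0.000238093.
Boundary: ½(f(11) + f(30)) = ½(6.83013e-05 + 1.23457e-06) = 3.47680e-05.
Running total after boundary: 0.000272861.
k=1: B_{2}/(2)! × [f^{(1)}(30) − f^{(1)}(11)] = 1/12 × (-1.64609e-07 − (-2.48369e-05)) = 2.05602e-06.
Running total after k=1: 0.000274917.
k=2: B_{4}/(4)! × [f^{(3)}(30) − f^{(3)}(11)] = −1/720 × (-5.48697e-09 − (-6.15790e-06)) = -8.54501e-09.
Running total after k=2: 0.000274908.
k=3: B_{6}/(6)! × [f^{(5)}(30) − f^{(5)}(11)] = 1/30240 × (-3.41411e-10 − (-2.84994e-06)) = 9.42326e-11.

S_3 ≈ 0.000274908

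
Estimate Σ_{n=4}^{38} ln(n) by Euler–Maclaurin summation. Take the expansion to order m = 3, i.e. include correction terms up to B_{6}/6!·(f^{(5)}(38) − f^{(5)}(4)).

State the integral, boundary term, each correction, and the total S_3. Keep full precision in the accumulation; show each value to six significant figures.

The integral term ∫_4^38 ln(x) dx = 98.6831.
Boundary: ½(f(4) + f(38)) = ½(1.38629 + 3.63759) = 2.51194.
Running total after boundary: 101.195.
Correction k=1: B_{2}/2! · (f^{(1)}(38) − f^{(1)}(4)) = 1/12 · (0.0263158 − 0.250000) = -0.0186404.
Partial sum through k=1: 101.176.
Correction k=2: B_{4}/4! · (f^{(3)}(38) − f^{(3)}(4)) = −1/720 · (3.64485e-05 − 0.0312500) = 4.33522e-05.
Partial sum through k=2: 101.176.
Correction k=3: B_{6}/6! · (f^{(5)}(38) − f^{(5)}(4)) = 1/30240 · (3.02896e-07 − 0.0234375) = -7.75040e-07.

S_3 ≈ 101.176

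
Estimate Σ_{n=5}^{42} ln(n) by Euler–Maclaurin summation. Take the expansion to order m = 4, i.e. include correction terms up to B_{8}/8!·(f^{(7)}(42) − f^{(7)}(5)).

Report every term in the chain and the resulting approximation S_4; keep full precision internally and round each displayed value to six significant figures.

The integral term ∫_5^42 ln(x) dx = 111.935.
½[f(5) + f(42)] = ½[1.60944 + 3.73767] = 2.67355.
Running total after boundary: 114.608.
k=1: B_{2}/(2)! × [f^{(1)}(42) − f^{(1)}(5)] = 1/12 × (0.0238095 − 0.200000) = -0.0146825.
Running total after k=1: 114.594.
k=2: B_{4}/(4)! × [f^{(3)}(42) − f^{(3)}(5)] = −1/720 × (2.69949e-05 − 0.0160000) = 2.21847e-05.
Running total after k=2: 114.594.
k=3: B_{6}/(6)! × [f^{(5)}(42) − f^{(5)}(5)] = 1/30240 × (1.83639e-07 − 0.00768000) = -2.53962e-07.
Running total after k=3: 114.594.
k=4: B_{8}/(8)! × [f^{(7)}(42) − f^{(7)}(5)] = −1/1209600 × (3.12311e-09 − 0.00921600) = 7.61905e-09.

S_4 ≈ 114.594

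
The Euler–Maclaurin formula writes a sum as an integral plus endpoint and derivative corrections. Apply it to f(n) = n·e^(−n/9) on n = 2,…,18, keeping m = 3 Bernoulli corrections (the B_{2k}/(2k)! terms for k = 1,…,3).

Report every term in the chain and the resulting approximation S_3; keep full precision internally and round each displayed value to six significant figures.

S_3 ≈ 48.3421

Integral: ∫_2^18 x·e^(−x/9) dx = 46.3865.
Boundary: ½(f(2) + f(18)) = ½(1.60147 + 2.43604) = 2.01875.
Running total after boundary: 48.4053.
Order-1 term: 1/12 · (-0.135335 − 0.622796) = -0.0631776.
Running total after k=1: 48.3421.
Order-2 term: −1/720 · (0.00167081 − 0.0274601) = 3.58185e-05.
Running total after k=2: 48.3421.
Order-3 term: 1/30240 · (6.18817e-05 − 0.000583104) = -1.72362e-08.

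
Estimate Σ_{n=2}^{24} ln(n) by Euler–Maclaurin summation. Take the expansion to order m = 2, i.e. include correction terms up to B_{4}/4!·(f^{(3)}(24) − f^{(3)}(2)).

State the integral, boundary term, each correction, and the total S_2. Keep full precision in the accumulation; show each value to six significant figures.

S_2 ≈ 54.7848

The integral term ∫_2^24 ln(x) dx = 52.8870.
½[f(2) + f(24)] = ½[0.693147 + 3.17805] = 1.93560.
Integral + boundary = 54.8226.
Order-1 term: 1/12 · (0.0416667 − 0.500000) = -0.0381944.
Partial sum through k=1: 54.7844.
Order-2 term: −1/720 · (0.000144676 − 0.250000) = 0.000347021.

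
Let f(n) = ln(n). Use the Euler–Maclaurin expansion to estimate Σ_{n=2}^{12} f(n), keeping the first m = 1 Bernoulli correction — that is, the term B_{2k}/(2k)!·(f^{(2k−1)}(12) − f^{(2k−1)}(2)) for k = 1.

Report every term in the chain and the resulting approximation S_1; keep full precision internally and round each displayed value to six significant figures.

Integral: ∫_2^12 ln(x) dx = 18.4326.
Boundary: ½(f(2) + f(12)) = ½(0.693147 + 2.48491) = 1.58903.
So far: 20.0216.
k=1: B_{2}/(2)! × [f^{(1)}(12) − f^{(1)}(2)] = 1/12 × (0.0833333 − 0.500000) = -0.0347222.

S_1 ≈ 19.9869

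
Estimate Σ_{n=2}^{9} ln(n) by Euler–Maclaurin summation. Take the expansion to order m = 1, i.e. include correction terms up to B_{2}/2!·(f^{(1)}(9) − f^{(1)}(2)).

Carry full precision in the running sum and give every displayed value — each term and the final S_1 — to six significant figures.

S_1 ≈ 12.8015

The integral term ∫_2^9 ln(x) dx = 11.3887.
Boundary: ½(f(2) + f(9)) = ½(0.693147 + 2.19722) = 1.44519.
So far: 12.8339.
Correction k=1: B_{2}/2! · (f^{(1)}(9) − f^{(1)}(2)) = 1/12 · (0.111111 − 0.500000) = -0.0324074.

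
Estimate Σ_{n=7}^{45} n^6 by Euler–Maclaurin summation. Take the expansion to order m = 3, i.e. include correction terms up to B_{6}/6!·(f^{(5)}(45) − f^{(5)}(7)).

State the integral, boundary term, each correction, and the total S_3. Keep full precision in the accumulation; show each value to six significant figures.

Integral: ∫_7^45 x^6 dx = 5.33812e+10.
Boundary: ½(f(7) + f(45)) = ½(117649 + 8.30377e+09) = 4.15194e+09.
Integral + boundary = 5.75332e+10.
k=1: B_{2}/(2)! × [f^{(1)}(45) − f^{(1)}(7)] = 1/12 × (1.10717e+09 − 100842) = 9.22557e+07.
After k=1: 5.76254e+10.
k=2: B_{4}/(4)! × [f^{(3)}(45) − f^{(3)}(7)] = −1/720 × (1.09350e+07 − 41160.0) = -15130.3.
After k=2: 5.76254e+10.
k=3: B_{6}/(6)! × [f^{(5)}(45) − f^{(5)}(7)] = 1/30240 × (32400.0 − 5040.00) = 0.904762.

S_3 ≈ 5.76254e+10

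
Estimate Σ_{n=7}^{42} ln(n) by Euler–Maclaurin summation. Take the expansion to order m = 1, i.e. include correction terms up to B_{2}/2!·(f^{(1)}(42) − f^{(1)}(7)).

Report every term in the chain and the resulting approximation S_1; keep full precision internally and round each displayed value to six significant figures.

S_1 ≈ 111.193

The integral term ∫_7^42 ln(x) dx = 108.361.
½[f(7) + f(42)] = ½[1.94591 + 3.73767] = 2.84179.
Integral + boundary = 111.203.
Correction k=1: B_{2}/2! · (f^{(1)}(42) − f^{(1)}(7)) = 1/12 · (0.0238095 − 0.142857) = -0.00992063.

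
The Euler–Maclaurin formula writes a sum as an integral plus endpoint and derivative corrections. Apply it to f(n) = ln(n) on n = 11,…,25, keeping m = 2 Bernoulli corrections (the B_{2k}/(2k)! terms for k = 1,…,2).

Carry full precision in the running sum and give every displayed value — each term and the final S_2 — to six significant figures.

S_2 ≈ 42.8992

∫_11^25 ln(x) dx evaluates to 40.0950.
Endpoint term: (f(11) + f(25))/2 = (2.39790 + 3.21888)/2 = 2.80839.
Running total after boundary: 42.9034.
Order-1 term: 1/12 · (0.0400000 − 0.0909091) = -0.00424242.
Running total after k=1: 42.8992.
Order-2 term: −1/720 · (0.000128000 − 0.00150263) = 1.90921e-06.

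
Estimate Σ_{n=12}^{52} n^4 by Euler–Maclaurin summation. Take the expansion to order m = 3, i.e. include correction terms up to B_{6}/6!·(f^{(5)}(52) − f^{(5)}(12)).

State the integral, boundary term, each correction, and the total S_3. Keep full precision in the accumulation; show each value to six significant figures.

S_3 ≈ 7.97035e+07

The integral term ∫_12^52 x^4 dx = 7.59910e+07.
Endpoint term: (f(12) + f(52))/2 = (20736.0 + 7.31162e+06)/2 = 3.66618e+06.
So far: 7.96572e+07.
k=1: B_{2}/(2)! × [f^{(1)}(52) − f^{(1)}(12)] = 1/12 × (562432 − 6912.00) = 46293.3.
Running total after k=1: 7.97035e+07.
k=2: B_{4}/(4)! × [f^{(3)}(52) − f^{(3)}(12)] = −1/720 × (1248.00 − 288.000) = -1.33333.
Running total after k=2: 7.97035e+07.
k=3: B_{6}/(6)! × [f^{(5)}(52) − f^{(5)}(12)] = 1/30240 × (0.00000 − 0.00000) = 0.00000.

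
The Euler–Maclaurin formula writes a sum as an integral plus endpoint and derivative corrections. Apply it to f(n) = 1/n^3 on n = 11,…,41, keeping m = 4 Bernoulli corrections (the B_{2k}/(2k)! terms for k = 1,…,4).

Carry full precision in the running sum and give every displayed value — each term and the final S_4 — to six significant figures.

The integral term ∫_11^41 1/x^3 dx = 0.00383479.
½[f(11) + f(41)] = ½[0.000751315 + 1.45094e-05] = 0.000382912.
Integral + boundary = 0.00421770.
Order-1 term: 1/12 · (-1.06166e-06 − (-0.000204904)) = 1.69869e-05.
Partial sum through k=1: 0.00423469.
Order-2 term: −1/720 · (-1.26313e-08 − (-3.38684e-05)) = -4.70220e-08.
Partial sum through k=2: 0.00423464.
Order-3 term: 1/30240 · (-3.15595e-10 − (-1.17560e-05)) = 3.88746e-10.
Partial sum through k=3: 0.00423464.
Order-4 term: −1/1209600 · (-1.35174e-11 − (-6.99530e-06)) = -5.78314e-12.

S_4 ≈ 0.00423464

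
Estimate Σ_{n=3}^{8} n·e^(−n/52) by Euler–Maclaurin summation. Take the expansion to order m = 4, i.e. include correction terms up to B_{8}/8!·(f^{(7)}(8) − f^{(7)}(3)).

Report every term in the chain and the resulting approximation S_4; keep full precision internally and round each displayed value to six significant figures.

∫_3^8 x·e^(−x/52) dx evaluates to 24.5692.
Boundary: ½(f(3) + f(8)) = ½(2.83182 + 6.85923) = 4.84553.
So far: 29.4147.
Correction k=1: B_{2}/2! · (f^{(1)}(8) − f^{(1)}(3)) = 1/12 · (0.725496 − 0.889482) = -0.0136656.
Running total after k=1: 29.4010.
Correction k=2: B_{4}/4! · (f^{(3)}(8) − f^{(3)}(3)) = −1/720 · (0.000902479 − 0.00102713) = 1.73128e-07.
Running total after k=2: 29.4010.
Correction k=3: B_{6}/6! · (f^{(5)}(8) − f^{(5)}(3)) = 1/30240 · (5.68289e-07 − 6.38059e-07) = -2.30721e-12.
Running total after k=3: 29.4010.
Correction k=4: B_{8}/8! · (f^{(7)}(8) − f^{(7)}(3)) = −1/1209600 · (2.96901e-10 − 3.31458e-10) = 2.85686e-17.

S_4 ≈ 29.4010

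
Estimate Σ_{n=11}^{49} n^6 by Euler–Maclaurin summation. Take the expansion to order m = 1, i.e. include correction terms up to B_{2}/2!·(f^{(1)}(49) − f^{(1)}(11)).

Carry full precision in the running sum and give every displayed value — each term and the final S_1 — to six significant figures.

S_1 ≈ 1.03949e+11

Integral: ∫_11^49 x^6 dx = 9.68862e+10.
Endpoint term: (f(11) + f(49))/2 = (1.77156e+06 + 1.38413e+10)/2 = 6.92153e+09.
So far: 1.03808e+11.
k=1: B_{2}/(2)! × [f^{(1)}(49) − f^{(1)}(11)] = 1/12 × (1.69485e+09 − 966306) = 1.41157e+08.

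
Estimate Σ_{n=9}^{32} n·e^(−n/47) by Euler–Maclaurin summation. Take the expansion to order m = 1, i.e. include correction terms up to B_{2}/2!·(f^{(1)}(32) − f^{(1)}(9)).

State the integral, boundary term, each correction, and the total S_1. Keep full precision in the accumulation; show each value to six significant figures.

S_1 ≈ 305.621

The integral term ∫_9^32 x·e^(−x/47) dx = 293.849.
½[f(9) + f(32)] = ½[7.43156 + 16.1980] = 11.8148.
So far: 305.663.
k=1: B_{2}/(2)! × [f^{(1)}(32) − f^{(1)}(9)] = 1/12 × (0.161549 − 0.667610) = -0.0421718.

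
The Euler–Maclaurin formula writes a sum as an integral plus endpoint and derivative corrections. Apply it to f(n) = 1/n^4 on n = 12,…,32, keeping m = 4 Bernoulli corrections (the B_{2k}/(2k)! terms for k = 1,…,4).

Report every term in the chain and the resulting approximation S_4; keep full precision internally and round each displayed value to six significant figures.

The integral term ∫_12^32 1/x^4 dx = 0.000182729.
½[f(12) + f(32)] = ½[4.82253e-05 + 9.53674e-07] = 2.45895e-05.
Running total after boundary: 0.000207318.
Order-1 term: 1/12 · (-1.19209e-07 − (-1.60751e-05)) = 1.32966e-06.
Partial sum through k=1: 0.000208648.
Order-2 term: −1/720 · (-3.49246e-09 − (-3.34898e-06)) = -4.64651e-09.
Partial sum through k=2: 0.000208643.
Order-3 term: 1/30240 · (-1.90994e-10 − (-1.30238e-06)) = 4.30618e-11.
Partial sum through k=3: 0.000208643.
Order-4 term: −1/1209600 · (-1.67866e-11 − (-8.13988e-07)) = -6.72926e-13.

S_4 ≈ 0.000208643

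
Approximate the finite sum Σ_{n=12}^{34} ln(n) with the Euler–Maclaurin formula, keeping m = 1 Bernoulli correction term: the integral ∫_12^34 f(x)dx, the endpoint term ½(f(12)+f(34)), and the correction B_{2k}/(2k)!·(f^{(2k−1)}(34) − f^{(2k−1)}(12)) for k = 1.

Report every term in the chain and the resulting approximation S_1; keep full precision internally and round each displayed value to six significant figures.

The integral term ∫_12^34 ln(x) dx = 68.0774.
Boundary: ½(f(12) + f(34)) = ½(2.48491 + 3.52636) = 3.00563.
So far: 71.0830.
Correction k=1: B_{2}/2! · (f^{(1)}(34) − f^{(1)}(12)) = 1/12 · (0.0294118 − 0.0833333) = -0.00449346.

S_1 ≈ 71.0785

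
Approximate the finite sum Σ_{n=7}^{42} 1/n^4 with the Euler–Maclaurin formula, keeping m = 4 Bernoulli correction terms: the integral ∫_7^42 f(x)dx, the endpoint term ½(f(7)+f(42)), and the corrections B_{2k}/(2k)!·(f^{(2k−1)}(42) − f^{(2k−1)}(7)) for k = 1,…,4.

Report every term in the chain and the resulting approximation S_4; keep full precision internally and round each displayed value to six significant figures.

S_4 ≈ 0.00119536

∫_7^42 1/x^4 dx evaluates to 0.000967318.
Boundary: ½(f(7) + f(42)) = ½(0.000416493 + 3.21368e-07) = 0.000208407.
Integral + boundary = 0.00117573.
k=1: B_{2}/(2)! × [f^{(1)}(42) − f^{(1)}(7)] = 1/12 × (-3.06065e-08 − (-0.000237996)) = 1.98305e-05.
After k=1: 0.00119556.
k=2: B_{4}/(4)! × [f^{(3)}(42) − f^{(3)}(7)] = −1/720 × (-5.20519e-10 − (-0.000145712)) = -2.02377e-07.
After k=2: 0.00119535.
k=3: B_{6}/(6)! × [f^{(5)}(42) − f^{(5)}(7)] = 1/30240 × (-1.65244e-11 − (-0.000166528)) = 5.50687e-09.
After k=3: 0.00119536.
k=4: B_{8}/(8)! × [f^{(7)}(42) − f^{(7)}(7)] = −1/1209600 × (-8.43082e-13 − (-0.000305868)) = -2.52867e-10.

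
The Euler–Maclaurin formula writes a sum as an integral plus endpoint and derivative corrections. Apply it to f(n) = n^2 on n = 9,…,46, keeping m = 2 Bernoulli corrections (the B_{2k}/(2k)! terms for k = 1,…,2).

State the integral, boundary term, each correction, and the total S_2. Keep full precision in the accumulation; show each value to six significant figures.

S_2 ≈ 33307.0

∫_9^46 x^2 dx evaluates to 32202.3.
Endpoint term: (f(9) + f(46))/2 = (81.0000 + 2116.00)/2 = 1098.50.
So far: 33300.8.
Order-1 term: 1/12 · (92.0000 − 18.0000) = 6.16667.
Partial sum through k=1: 33307.0.
Order-2 term: −1/720 · (0.00000 − 0.00000) = 0.00000.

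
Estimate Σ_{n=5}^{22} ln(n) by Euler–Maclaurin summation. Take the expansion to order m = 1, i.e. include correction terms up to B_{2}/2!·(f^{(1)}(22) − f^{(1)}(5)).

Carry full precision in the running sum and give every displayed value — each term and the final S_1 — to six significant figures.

S_1 ≈ 45.2931

Integral: ∫_5^22 ln(x) dx = 42.9557.
Boundary: ½(f(5) + f(22)) = ½(1.60944 + 3.09104) = 2.35024.
So far: 45.3060.
Order-1 term: 1/12 · (0.0454545 − 0.200000) = -0.0128788.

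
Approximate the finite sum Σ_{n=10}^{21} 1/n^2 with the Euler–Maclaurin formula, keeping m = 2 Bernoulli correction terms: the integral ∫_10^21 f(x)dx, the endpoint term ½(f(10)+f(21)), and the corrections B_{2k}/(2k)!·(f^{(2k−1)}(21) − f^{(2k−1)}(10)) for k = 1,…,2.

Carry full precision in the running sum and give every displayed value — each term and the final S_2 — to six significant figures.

∫_10^21 1/x^2 dx evaluates to 0.0523810.
½[f(10) + f(21)] = ½[0.0100000 + 0.00226757] = 0.00613379.
Integral + boundary = 0.0585147.
Correction k=1: B_{2}/2! · (f^{(1)}(21) − f^{(1)}(10)) = 1/12 · (-0.000215959 − (-0.00200000)) = 0.000148670.
After k=1: 0.0586634.
Correction k=2: B_{4}/4! · (f^{(3)}(21) − f^{(3)}(10)) = −1/720 · (-5.87645e-06 − (-0.000240000)) = -3.25172e-07.

S_2 ≈ 0.0586631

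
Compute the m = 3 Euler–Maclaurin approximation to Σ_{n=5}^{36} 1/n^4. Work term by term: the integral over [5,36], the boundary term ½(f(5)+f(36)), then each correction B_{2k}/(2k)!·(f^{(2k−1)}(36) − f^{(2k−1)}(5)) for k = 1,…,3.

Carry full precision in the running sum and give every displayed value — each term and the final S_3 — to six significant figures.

S_3 ≈ 0.00356446

Integral: ∫_5^36 1/x^4 dx = 0.00265952.
Boundary: ½(f(5) + f(36)) = ½(0.00160000 + 5.95374e-07) = 0.000800298.
So far: 0.00345982.
Correction k=1: B_{2}/2! · (f^{(1)}(36) − f^{(1)}(5)) = 1/12 · (-6.61527e-08 − (-0.00128000)) = 0.000106661.
Partial sum through k=1: 0.00356648.
Correction k=2: B_{4}/4! · (f^{(3)}(36) − f^{(3)}(5)) = −1/720 · (-1.53131e-09 − (-0.00153600)) = -2.13333e-06.
Partial sum through k=2: 0.00356435.
Correction k=3: B_{6}/6! · (f^{(5)}(36) − f^{(5)}(5)) = 1/30240 · (-6.61678e-11 − (-0.00344064)) = 1.13778e-07.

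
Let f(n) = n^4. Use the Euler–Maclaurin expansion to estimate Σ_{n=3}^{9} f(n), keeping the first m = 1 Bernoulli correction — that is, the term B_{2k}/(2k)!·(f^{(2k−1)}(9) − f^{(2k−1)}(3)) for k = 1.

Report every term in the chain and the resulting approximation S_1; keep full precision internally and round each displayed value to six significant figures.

Integral: ∫_3^9 x^4 dx = 11761.2.
Endpoint term: (f(3) + f(9))/2 = (81.0000 + 6561.00)/2 = 3321.00.
So far: 15082.2.
Correction k=1: B_{2}/2! · (f^{(1)}(9) − f^{(1)}(3)) = 1/12 · (2916.00 − 108.000) = 234.000.

S_1 ≈ 15316.2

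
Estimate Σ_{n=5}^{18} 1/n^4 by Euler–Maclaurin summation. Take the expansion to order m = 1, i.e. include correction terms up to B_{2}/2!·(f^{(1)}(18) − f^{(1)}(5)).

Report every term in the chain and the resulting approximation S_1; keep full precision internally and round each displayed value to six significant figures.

The integral term ∫_5^18 1/x^4 dx = 0.00260951.
Boundary: ½(f(5) + f(18)) = ½(0.00160000 + 9.52599e-06) = 0.000804763.
Integral + boundary = 0.00341427.
k=1: B_{2}/(2)! × [f^{(1)}(18) − f^{(1)}(5)] = 1/12 × (-2.11689e-06 − (-0.00128000)) = 0.000106490.

S_1 ≈ 0.00352076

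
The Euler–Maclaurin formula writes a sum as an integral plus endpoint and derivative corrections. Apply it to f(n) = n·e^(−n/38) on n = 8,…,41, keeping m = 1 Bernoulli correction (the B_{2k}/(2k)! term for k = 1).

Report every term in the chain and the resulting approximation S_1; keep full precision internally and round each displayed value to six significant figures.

The integral term ∫_8^41 x·e^(−x/38) dx = 395.616.
Endpoint term: (f(8) + f(41))/2 = (6.48126 + 13.9381)/2 = 10.2097.
Integral + boundary = 405.826.
Correction k=1: B_{2}/2! · (f^{(1)}(41) − f^{(1)}(8)) = 1/12 · (-0.0268384 − 0.639598) = -0.0555364.

S_1 ≈ 405.770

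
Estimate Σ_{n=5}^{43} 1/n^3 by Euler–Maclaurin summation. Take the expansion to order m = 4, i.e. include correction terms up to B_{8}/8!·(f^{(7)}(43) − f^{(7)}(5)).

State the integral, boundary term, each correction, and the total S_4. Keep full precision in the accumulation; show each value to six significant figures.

∫_5^43 1/x^3 dx evaluates to 0.0197296.
Endpoint term: (f(5) + f(43))/2 = (0.00800000 + 1.25775e-05)/2 = 0.00400629.
Running total after boundary: 0.0237359.
Correction k=1: B_{2}/2! · (f^{(1)}(43) − f^{(1)}(5)) = 1/12 · (-8.77501e-07 − (-0.00480000)) = 0.000399927.
Partial sum through k=1: 0.0241358.
Correction k=2: B_{4}/4! · (f^{(3)}(43) − f^{(3)}(5)) = −1/720 · (-9.49162e-09 − (-0.00384000)) = -5.33332e-06.
Partial sum through k=2: 0.0241305.
Correction k=3: B_{6}/6! · (f^{(5)}(43) − f^{(5)}(5)) = 1/30240 · (-2.15602e-10 − (-0.00645120)) = 2.13333e-07.
Partial sum through k=3: 0.0241307.
Correction k=4: B_{8}/8! · (f^{(7)}(43) − f^{(7)}(5)) = −1/1209600 · (-8.39554e-12 − (-0.0185795)) = -1.53600e-08.

S_4 ≈ 0.0241307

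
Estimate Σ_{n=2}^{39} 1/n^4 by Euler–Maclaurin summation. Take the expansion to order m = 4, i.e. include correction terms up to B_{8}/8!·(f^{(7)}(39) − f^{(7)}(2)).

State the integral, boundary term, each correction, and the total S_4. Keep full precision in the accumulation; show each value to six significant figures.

S_4 ≈ 0.0822157

Integral: ∫_2^39 1/x^4 dx = 0.0416610.
Boundary: ½(f(2) + f(39)) = ½(0.0625000 + 4.32257e-07) = 0.0312502.
So far: 0.0729113.
Correction k=1: B_{2}/2! · (f^{(1)}(39) − f^{(1)}(2)) = 1/12 · (-4.43340e-08 − (-0.125000)) = 0.0104167.
Running total after k=1: 0.0833279.
Correction k=2: B_{4}/4! · (f^{(3)}(39) − f^{(3)}(2)) = −1/720 · (-8.74438e-10 − (-0.937500)) = -0.00130208.
Running total after k=2: 0.0820258.
Correction k=3: B_{6}/6! · (f^{(5)}(39) − f^{(5)}(2)) = 1/30240 · (-3.21950e-11 − (-13.1250)) = 0.000434028.
Running total after k=3: 0.0824599.
Correction k=4: B_{8}/8! · (f^{(7)}(39) − f^{(7)}(2)) = −1/1209600 · (-1.90503e-12 − (-295.312)) = -0.000244141.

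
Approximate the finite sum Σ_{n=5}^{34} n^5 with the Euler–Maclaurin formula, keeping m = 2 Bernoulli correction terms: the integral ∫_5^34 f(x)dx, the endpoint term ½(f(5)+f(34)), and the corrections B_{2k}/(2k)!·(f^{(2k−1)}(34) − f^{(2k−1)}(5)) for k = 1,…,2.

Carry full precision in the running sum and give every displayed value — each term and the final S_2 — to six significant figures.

The integral term ∫_5^34 x^5 dx = 2.57465e+08.
Boundary: ½(f(5) + f(34)) = ½(3125.00 + 4.54354e+07) = 2.27193e+07.
Running total after boundary: 2.80184e+08.
Correction k=1: B_{2}/2! · (f^{(1)}(34) − f^{(1)}(5)) = 1/12 · (6.68168e+06 − 3125.00) = 556546.
Running total after k=1: 2.80741e+08.
Correction k=2: B_{4}/4! · (f^{(3)}(34) − f^{(3)}(5)) = −1/720 · (69360.0 − 1500.00) = -94.2500.

S_2 ≈ 2.80741e+08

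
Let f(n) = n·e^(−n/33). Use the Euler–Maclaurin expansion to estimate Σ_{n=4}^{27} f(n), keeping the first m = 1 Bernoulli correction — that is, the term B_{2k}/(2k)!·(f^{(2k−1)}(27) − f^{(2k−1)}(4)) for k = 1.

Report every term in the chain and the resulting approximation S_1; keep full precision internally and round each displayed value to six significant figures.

∫_4^27 x·e^(−x/33) dx evaluates to 207.976.
½[f(4) + f(27)] = ½[3.54338 + 11.9133] = 7.72834.
So far: 215.705.
Correction k=1: B_{2}/2! · (f^{(1)}(27) − f^{(1)}(4)) = 1/12 · (0.0802242 − 0.778471) = -0.0581872.

S_1 ≈ 215.646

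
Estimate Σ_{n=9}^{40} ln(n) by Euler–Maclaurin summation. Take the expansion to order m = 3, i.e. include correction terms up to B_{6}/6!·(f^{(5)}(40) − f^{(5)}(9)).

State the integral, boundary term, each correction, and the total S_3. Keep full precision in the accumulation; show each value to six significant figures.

The integral term ∫_9^40 ln(x) dx = 96.7802.
Endpoint term: (f(9) + f(40))/2 = (2.19722 + 3.68888)/2 = 2.94305.
So far: 99.7232.
Order-1 term: 1/12 · (0.0250000 − 0.111111) = -0.00717593.
Running total after k=1: 99.7160.
Order-2 term: −1/720 · (3.12500e-05 − 0.00274348) = 3.76699e-06.
Running total after k=2: 99.7160.
Order-3 term: 1/30240 · (2.34375e-07 − 0.000406442) = -1.34328e-08.

S_3 ≈ 99.7160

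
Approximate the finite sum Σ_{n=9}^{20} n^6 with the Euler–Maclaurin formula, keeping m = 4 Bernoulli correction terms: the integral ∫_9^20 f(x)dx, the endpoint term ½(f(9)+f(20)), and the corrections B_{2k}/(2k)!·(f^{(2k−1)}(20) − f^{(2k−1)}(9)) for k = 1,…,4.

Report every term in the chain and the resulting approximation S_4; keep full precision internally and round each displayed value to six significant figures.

∫_9^20 x^6 dx evaluates to 1.82174e+08.
½[f(9) + f(20)] = ½[531441 + 6.40000e+07] = 3.22657e+07.
Running total after boundary: 2.14440e+08.
Correction k=1: B_{2}/2! · (f^{(1)}(20) − f^{(1)}(9)) = 1/12 · (1.92000e+07 − 354294) = 1.57048e+06.
After k=1: 2.16010e+08.
Correction k=2: B_{4}/4! · (f^{(3)}(20) − f^{(3)}(9)) = −1/720 · (960000 − 87480.0) = -1211.83.
After k=2: 2.16009e+08.
Correction k=3: B_{6}/6! · (f^{(5)}(20) − f^{(5)}(9)) = 1/30240 · (14400.0 − 6480.00) = 0.261905.
After k=3: 2.16009e+08.
Correction k=4: B_{8}/8! · (f^{(7)}(20) − f^{(7)}(9)) = −1/1209600 · (0.00000 − 0.00000) = 0.00000.

S_4 ≈ 2.16009e+08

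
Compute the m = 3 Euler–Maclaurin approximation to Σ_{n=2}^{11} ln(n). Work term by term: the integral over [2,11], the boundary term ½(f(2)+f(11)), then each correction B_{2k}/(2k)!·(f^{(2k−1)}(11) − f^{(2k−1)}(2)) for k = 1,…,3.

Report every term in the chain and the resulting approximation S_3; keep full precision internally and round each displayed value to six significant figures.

∫_2^11 ln(x) dx evaluates to 15.9906.
Boundary: ½(f(2) + f(11)) = ½(0.693147 + 2.39790) = 1.54552.
Running total after boundary: 17.5361.
k=1: B_{2}/(2)! × [f^{(1)}(11) − f^{(1)}(2)] = 1/12 × (0.0909091 − 0.500000) = -0.0340909.
Running total after k=1: 17.5020.
k=2: B_{4}/(4)! × [f^{(3)}(11) − f^{(3)}(2)] = −1/720 × (0.00150263 − 0.250000) = 0.000345135.
Running total after k=2: 17.5023.
k=3: B_{6}/(6)! × [f^{(5)}(11) − f^{(5)}(2)] = 1/30240 × (0.000149021 − 0.750000) = -2.47967e-05.

S_3 ≈ 17.5023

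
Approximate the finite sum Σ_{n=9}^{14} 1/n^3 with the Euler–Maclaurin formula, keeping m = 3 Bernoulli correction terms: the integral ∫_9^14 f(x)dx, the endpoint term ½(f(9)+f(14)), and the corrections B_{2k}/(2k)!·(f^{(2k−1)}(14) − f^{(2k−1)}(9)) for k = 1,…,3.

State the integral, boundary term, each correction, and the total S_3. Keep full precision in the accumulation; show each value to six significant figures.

S_3 ≈ 0.00452136

∫_9^14 1/x^3 dx evaluates to 0.00362182.
Endpoint term: (f(9) + f(14))/2 = (0.00137174 + 0.000364431)/2 = 0.000868087.
Integral + boundary = 0.00448991.
Correction k=1: B_{2}/2! · (f^{(1)}(14) − f^{(1)}(9)) = 1/12 · (-7.80925e-05 − (-0.000457247)) = 3.15962e-05.
Partial sum through k=1: 0.00452150.
Correction k=2: B_{4}/4! · (f^{(3)}(14) − f^{(3)}(9)) = −1/720 · (-7.96862e-06 − (-0.000112901)) = -1.45739e-07.
Partial sum through k=2: 0.00452136.
Correction k=3: B_{6}/6! · (f^{(5)}(14) − f^{(5)}(9)) = 1/30240 · (-1.70756e-06 − (-5.85410e-05)) = 1.87941e-09.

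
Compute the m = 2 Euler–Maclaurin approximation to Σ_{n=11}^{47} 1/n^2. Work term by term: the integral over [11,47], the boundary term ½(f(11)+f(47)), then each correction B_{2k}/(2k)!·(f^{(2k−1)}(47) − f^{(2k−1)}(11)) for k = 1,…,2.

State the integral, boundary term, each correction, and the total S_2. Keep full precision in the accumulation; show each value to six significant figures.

∫_11^47 1/x^2 dx evaluates to 0.0696325.
Boundary: ½(f(11) + f(47)) = ½(0.00826446 + 0.000452694) = 0.00435858.
Running total after boundary: 0.0739911.
Order-1 term: 1/12 · (-1.92636e-05 − (-0.00150263)) = 0.000123614.
After k=1: 0.0741147.
Order-2 term: −1/720 · (-1.04646e-07 − (-0.000149021)) = -2.06828e-07.

S_2 ≈ 0.0741145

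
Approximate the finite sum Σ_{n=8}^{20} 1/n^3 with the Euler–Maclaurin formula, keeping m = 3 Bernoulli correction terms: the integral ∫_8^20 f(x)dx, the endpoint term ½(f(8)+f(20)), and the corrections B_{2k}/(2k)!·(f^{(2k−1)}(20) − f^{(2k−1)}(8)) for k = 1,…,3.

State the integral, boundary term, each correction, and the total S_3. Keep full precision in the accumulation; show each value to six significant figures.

S_3 ≈ 0.00766072

Integral: ∫_8^20 1/x^3 dx = 0.00656250.
Boundary: ½(f(8) + f(20)) = ½(0.00195312 + 0.000125000) = 0.00103906.
So far: 0.00760156.
k=1: B_{2}/(2)! × [f^{(1)}(20) − f^{(1)}(8)] = 1/12 × (-1.87500e-05 − (-0.000732422)) = 5.94727e-05.
Running total after k=1: 0.00766104.
k=2: B_{4}/(4)! × [f^{(3)}(20) − f^{(3)}(8)] = −1/720 × (-9.37500e-07 − (-0.000228882)) = -3.16589e-07.
Running total after k=2: 0.00766072.
k=3: B_{6}/(6)! × [f^{(5)}(20) − f^{(5)}(8)] = 1/30240 × (-9.84375e-08 − (-0.000150204)) = 4.96380e-09.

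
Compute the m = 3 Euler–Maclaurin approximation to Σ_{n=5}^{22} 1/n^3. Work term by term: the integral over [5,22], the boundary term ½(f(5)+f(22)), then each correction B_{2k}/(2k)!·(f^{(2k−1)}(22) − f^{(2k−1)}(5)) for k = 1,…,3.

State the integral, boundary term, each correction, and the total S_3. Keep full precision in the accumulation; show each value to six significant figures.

∫_5^22 1/x^3 dx evaluates to 0.0189669.
Boundary: ½(f(5) + f(22)) = ½(0.00800000 + 9.39144e-05) = 0.00404696.
Integral + boundary = 0.0230139.
k=1: B_{2}/(2)! × [f^{(1)}(22) − f^{(1)}(5)] = 1/12 × (-1.28065e-05 − (-0.00480000)) = 0.000398933.
After k=1: 0.0234128.
k=2: B_{4}/(4)! × [f^{(3)}(22) − f^{(3)}(5)] = −1/720 × (-5.29194e-07 − (-0.00384000)) = -5.33260e-06.
After k=2: 0.0234075.
k=3: B_{6}/(6)! × [f^{(5)}(22) − f^{(5)}(5)] = 1/30240 × (-4.59218e-08 − (-0.00645120)) = 2.13332e-07.

S_3 ≈ 0.0234077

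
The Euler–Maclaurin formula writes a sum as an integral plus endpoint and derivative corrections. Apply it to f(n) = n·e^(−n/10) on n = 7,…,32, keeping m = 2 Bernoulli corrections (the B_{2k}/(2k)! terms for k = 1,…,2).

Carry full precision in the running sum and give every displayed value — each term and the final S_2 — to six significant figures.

The integral term ∫_7^32 x·e^(−x/10) dx = 67.2994.
Boundary: ½(f(7) + f(32)) = ½(3.47610 + 1.30439) = 2.39024.
So far: 69.6896.
k=1: B_{2}/(2)! × [f^{(1)}(32) − f^{(1)}(7)] = 1/12 × (-0.0896768 − 0.148976) = -0.0198877.
Running total after k=1: 69.6697.
k=2: B_{4}/(4)! × [f^{(3)}(32) − f^{(3)}(7)] = −1/720 × (-8.15244e-05 − 0.0114215) = 1.59764e-05.

S_2 ≈ 69.6697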